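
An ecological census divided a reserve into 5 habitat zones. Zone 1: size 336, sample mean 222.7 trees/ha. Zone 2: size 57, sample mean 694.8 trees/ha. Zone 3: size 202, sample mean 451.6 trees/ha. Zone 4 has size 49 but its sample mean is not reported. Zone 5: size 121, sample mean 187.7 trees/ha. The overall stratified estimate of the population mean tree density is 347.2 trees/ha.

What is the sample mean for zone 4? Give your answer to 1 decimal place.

760.0

N = 336 + 57 + 202 + 49 + 121 = 765.
Overall total = μ·N = 347.2·765 = 265608.
Subtract the known strata: 336·222.7 + 57·694.8 + 202·451.6 + 121·187.7 = 228365.7.
Remaining total for zone 4: 265608 − 228365.7 = 37242.3.
Divide by its size: 37242.3 / 49 = 760.047... → 760.0.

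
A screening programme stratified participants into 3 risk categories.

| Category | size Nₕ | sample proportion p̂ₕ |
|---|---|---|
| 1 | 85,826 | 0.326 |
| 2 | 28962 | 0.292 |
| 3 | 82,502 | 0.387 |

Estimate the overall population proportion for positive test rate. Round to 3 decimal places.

0.347

N = 85826 + 28962 + 82502 = 197290.
Overall proportion = Σ (Nₕ/N)·p̂ₕ.
Σ Nₕp̂ₕ = 27979.276 + 8456.904 + 31928.274 = 68364.454.
68364.454 / 197290 = 0.34652... → 0.347.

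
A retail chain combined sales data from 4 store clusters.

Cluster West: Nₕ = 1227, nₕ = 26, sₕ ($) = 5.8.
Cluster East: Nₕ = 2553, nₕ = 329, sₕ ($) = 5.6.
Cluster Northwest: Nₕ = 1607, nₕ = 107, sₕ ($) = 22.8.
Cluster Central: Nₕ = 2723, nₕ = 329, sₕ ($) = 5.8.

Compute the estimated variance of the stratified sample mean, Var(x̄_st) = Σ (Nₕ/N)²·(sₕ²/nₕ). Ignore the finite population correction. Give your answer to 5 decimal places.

0.24134

N = 8110; Wₕ = Nₕ/N.
cluster West: (1227/8110)²·5.8²/26 = 0.02961625
cluster East: (2553/8110)²·5.6²/329 = 0.00944583
cluster Northwest: (1607/8110)²·22.8²/107 = 0.19075501
cluster Central: (2723/8110)²·5.8²/329 = 0.01152693
Sum = 0.24134402 → 0.24134.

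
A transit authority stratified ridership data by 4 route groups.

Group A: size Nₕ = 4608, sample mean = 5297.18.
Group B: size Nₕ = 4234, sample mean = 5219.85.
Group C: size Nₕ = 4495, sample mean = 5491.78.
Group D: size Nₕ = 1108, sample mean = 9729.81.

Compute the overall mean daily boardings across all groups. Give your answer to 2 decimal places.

5675.07

x̄_st = (Σ Nₕx̄ₕ) / (Σ Nₕ) = (4608·5297.18 + 4234·5219.85 + 4495·5491.78 + 1108·9729.81) / 14445
= 81976430.92 / 14445 = 5675.0731... → 5675.07.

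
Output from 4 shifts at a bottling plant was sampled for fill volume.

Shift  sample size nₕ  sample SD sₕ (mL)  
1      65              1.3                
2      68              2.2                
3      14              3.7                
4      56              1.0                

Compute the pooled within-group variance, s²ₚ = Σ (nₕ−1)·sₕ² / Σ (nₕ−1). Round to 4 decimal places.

Degrees of freedom: 64 + 67 + 13 + 55 = 199.
Σ(nₕ−1)sₕ² = 64·1.69 + 67·4.84 + 13·13.69 + 55·1 = 665.41.
s²ₚ = 665.41 / 199 = 3.343769... → 3.3438.

3.3438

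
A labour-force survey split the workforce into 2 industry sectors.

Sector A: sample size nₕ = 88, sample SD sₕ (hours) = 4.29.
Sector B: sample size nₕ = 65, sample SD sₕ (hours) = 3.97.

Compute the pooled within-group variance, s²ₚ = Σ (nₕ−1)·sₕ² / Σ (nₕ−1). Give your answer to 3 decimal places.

Degrees of freedom: 87 + 64 = 151.
Σ(nₕ−1)sₕ² = 87·18.4041 + 64·15.7609 = 2609.8543.
s²ₚ = 2609.8543 / 151 = 17.28380... → 17.284.

17.284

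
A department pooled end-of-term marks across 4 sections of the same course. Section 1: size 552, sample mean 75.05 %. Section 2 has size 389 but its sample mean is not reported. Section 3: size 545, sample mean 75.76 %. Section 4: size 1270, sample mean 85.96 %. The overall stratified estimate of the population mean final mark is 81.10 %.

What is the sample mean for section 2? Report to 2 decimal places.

N = 552 + 389 + 545 + 1270 = 2756.
Overall total = μ·N = 81.10·2756 = 223511.6.
Subtract the known strata: 552·75.05 + 545·75.76 + 1270·85.96 = 191886.
Remaining total for section 2: 223511.6 − 191886 = 31625.6.
Divide by its size: 31625.6 / 389 = 81.2997... → 81.30.

81.30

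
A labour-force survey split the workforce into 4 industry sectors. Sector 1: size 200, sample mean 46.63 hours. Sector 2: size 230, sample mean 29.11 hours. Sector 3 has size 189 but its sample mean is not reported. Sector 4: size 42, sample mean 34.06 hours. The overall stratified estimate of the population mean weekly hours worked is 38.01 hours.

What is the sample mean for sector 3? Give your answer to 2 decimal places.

40.60

N = 200 + 230 + 189 + 42 = 661.
Overall total = μ·N = 38.01·661 = 25124.61.
Subtract the known strata: 200·46.63 + 230·29.11 + 42·34.06 = 17451.82.
Remaining total for sector 3: 25124.61 − 17451.82 = 7672.79.
Divide by its size: 7672.79 / 189 = 40.5968... → 40.60.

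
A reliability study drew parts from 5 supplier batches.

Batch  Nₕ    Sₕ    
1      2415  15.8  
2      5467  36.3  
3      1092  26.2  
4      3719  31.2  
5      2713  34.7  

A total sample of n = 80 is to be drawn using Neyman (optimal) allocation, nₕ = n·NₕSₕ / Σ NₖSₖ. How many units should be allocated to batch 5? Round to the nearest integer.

16

Σ NₕSₕ = 2415·15.8 + 5467·36.3 + 1092·26.2 + 3719·31.2 + 2713·34.7 = 475393.4.
Share for 5: 94141.1/475393.4 = 0.19803.
n_5 = 80 × 0.19803 = 15.842... → 16.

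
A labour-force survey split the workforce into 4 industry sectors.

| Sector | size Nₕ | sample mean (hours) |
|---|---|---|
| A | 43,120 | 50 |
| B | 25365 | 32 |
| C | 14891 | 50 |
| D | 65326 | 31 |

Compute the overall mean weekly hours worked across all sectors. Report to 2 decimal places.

38.58

N = 148702; weights Wₕ = Nₕ/N = (0.2900, 0.1706, 0.1001, 0.4393).
x̄_st = Σ Wₕ·x̄ₕ = 0.2900·50 + 0.1706·32 + 0.1001·50 + 0.4393·31 ≈ 38.5828...
→ 38.58.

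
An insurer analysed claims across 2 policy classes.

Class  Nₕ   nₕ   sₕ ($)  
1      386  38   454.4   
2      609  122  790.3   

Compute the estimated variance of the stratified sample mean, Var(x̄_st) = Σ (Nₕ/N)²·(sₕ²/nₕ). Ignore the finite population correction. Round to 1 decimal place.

2735.6

N = 995; Wₕ = Nₕ/N.
class 1: (386/995)²·454.4²/38 = 817.7518
class 2: (609/995)²·790.3²/122 = 1917.8408
Sum = 2735.5926 → 2735.6.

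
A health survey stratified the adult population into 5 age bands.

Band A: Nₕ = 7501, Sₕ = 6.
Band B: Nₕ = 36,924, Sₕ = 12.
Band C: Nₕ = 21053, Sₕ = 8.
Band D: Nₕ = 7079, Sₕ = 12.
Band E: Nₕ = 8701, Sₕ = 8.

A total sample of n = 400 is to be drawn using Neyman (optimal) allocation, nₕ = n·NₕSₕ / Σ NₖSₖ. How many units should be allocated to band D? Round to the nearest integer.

A: NₕSₕ = 7501·6 = 45006
B: NₕSₕ = 36924·12 = 443088
C: NₕSₕ = 21053·8 = 168424
D: NₕSₕ = 7079·12 = 84948
E: NₕSₕ = 8701·8 = 69608
Σ NₕSₕ = 811074.
n_D = 400·84948/811074 = 41.894... → 42.

42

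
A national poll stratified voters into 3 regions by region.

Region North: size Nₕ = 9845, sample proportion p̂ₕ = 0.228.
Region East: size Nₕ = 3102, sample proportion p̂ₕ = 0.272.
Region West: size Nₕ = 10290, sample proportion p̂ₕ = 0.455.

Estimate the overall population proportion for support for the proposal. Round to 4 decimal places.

Wₕ = Nₕ/N with N = 23237: 0.4237, 0.1335, 0.4428.
p̂_st = 0.4237·0.228 + 0.1335·0.272 + 0.4428·0.455 ≈ 0.334396... → 0.3344.

0.3344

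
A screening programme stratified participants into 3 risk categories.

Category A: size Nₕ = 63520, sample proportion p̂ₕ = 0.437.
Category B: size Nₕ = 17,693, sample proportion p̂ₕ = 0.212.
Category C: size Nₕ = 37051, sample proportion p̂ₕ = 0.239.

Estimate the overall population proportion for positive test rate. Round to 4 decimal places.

Wₕ = Nₕ/N with N = 118264: 0.5371, 0.1496, 0.3133.
p̂_st = 0.5371·0.437 + 0.1496·0.212 + 0.3133·0.239 ≈ 0.341307... → 0.3413.

0.3413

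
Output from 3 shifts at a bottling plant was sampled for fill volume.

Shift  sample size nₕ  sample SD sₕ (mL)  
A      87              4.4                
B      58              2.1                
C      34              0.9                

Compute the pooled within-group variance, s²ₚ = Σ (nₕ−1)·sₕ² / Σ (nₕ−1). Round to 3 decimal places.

11.040

A: (87−1)·4.4² = 86·19.36 = 1664.96
B: (58−1)·2.1² = 57·4.41 = 251.37
C: (34−1)·0.9² = 33·0.81 = 26.73
Numerator = 1943.06; denominator = Σ(nₕ−1) = 176.
s²ₚ = 1943.06/176 = 11.04011... → 11.040.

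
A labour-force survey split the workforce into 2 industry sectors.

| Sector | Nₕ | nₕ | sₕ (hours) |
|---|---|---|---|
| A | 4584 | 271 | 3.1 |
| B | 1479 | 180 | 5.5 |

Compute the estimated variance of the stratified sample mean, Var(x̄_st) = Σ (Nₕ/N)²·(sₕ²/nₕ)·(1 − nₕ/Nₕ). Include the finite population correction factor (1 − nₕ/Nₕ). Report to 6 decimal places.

0.027856

N = 6063; Wₕ = Nₕ/N.
sector A: (4584/6063)²·3.1²/271·(1 − 271/4584) = 0.019072298
sector B: (1479/6063)²·5.5²/180·(1 − 180/1479) = 0.008783246
Sum = 0.027855544 → 0.027856.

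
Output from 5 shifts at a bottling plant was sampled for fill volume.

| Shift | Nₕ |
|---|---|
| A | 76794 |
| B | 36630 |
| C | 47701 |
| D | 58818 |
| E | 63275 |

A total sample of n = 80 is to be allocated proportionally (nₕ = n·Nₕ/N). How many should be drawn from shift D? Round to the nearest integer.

17

Share of shift D = 58818/283218 = 0.20768.
Allocate 80 × 0.20768 = 16.614... → 17.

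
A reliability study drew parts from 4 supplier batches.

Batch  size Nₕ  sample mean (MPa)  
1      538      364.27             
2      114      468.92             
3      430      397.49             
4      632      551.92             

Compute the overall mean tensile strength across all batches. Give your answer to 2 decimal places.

448.76

N = 538 + 114 + 430 + 632 = 1714.
Overall mean = Σ (Nₕ/N)·x̄ₕ — weight by population share, not a simple average.
Σ Nₕx̄ₕ = 538·364.27 + 114·468.92 + 430·397.49 + 632·551.92 = 195977.26 + 53456.88 + 170920.7 + 348813.44 = 769168.28.
Divide by N: 769168.28 / 1714 = 448.7563... → 448.76.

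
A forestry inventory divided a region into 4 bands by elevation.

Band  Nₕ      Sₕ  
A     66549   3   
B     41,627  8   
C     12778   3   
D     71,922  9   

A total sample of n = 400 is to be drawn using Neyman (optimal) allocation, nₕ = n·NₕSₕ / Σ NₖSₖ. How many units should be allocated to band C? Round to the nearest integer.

13

Σ NₕSₕ = 66549·3 + 41627·8 + 12778·3 + 71922·9 = 1218295.
Share for C: 38334/1218295 = 0.03147.
n_C = 400 × 0.03147 = 12.586... → 13.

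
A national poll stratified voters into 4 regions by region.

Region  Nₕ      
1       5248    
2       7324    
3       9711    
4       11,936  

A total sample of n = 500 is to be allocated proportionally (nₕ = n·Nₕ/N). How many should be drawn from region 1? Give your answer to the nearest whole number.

77

Share of region 1 = 5248/34219 = 0.15337.
Allocate 500 × 0.15337 = 76.683... → 77.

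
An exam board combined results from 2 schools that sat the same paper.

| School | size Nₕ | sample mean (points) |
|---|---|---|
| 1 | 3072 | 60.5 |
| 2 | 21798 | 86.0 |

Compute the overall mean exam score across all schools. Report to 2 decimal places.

x̄_st = (Σ Nₕx̄ₕ) / (Σ Nₕ) = (3072·60.5 + 21798·86.0) / 24870
= 2060484 / 24870 = 82.8502... → 82.85.

82.85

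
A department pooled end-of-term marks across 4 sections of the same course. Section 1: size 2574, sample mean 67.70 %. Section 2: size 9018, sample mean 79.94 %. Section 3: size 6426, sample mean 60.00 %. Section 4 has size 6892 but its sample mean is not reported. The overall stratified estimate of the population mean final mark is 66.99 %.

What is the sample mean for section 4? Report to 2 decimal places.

56.30

Σ Nₕx̄ₕ = N·μ, so 6892·x̄_4 = 24910·66.99 − (2574·67.70 + 9018·79.94 + 6426·60.00).
= 1668720.9 − 1280718.72 = 388002.18.
x̄_4 = 388002.18 / 6892 = 56.2975... → 56.30.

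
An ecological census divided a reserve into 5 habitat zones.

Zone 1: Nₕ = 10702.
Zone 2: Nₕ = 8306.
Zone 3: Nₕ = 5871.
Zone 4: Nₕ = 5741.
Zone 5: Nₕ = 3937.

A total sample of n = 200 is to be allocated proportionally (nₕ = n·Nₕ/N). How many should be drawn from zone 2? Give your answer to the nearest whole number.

48

N = 10702 + 8306 + 5871 + 5741 + 3937 = 34557.
n_2 = 200·8306/34557 = 48.071... → 48.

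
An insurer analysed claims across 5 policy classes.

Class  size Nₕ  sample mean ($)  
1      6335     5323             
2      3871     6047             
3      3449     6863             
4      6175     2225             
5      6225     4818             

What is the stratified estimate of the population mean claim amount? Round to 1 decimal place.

x̄_st = (Σ Nₕx̄ₕ) / (Σ Nₕ) = (6335·5323 + 3871·6047 + 3449·6863 + 6175·2225 + 6225·4818) / 26055
= 124531054 / 26055 = 4779.545... → 4779.5.

4779.5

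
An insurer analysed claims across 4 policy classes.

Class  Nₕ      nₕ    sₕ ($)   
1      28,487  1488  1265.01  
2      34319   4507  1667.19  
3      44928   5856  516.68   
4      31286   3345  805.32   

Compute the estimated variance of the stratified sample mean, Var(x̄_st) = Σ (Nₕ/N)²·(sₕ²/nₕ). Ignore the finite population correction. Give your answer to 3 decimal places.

N = 139020. Term for each stratum: Wₕ²sₕ²/nₕ.
Var(x̄_st) = 45.156872 + 37.583508 + 4.761259 + 9.819432 = 97.321071 → 97.321.

97.321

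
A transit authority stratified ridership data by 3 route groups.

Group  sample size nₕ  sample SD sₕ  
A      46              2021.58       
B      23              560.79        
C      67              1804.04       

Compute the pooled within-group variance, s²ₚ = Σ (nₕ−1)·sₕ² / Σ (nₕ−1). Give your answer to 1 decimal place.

3049812.2

A: (46−1)·2021.58² = 45·4086785.6964 = 183905356.338
B: (23−1)·560.79² = 22·314485.4241 = 6918679.3302
C: (67−1)·1804.04² = 66·3254560.3216 = 214800981.2256
Numerator = 405625016.8938; denominator = Σ(nₕ−1) = 133.
s²ₚ = 405625016.8938/133 = 3049812.157... → 3049812.2.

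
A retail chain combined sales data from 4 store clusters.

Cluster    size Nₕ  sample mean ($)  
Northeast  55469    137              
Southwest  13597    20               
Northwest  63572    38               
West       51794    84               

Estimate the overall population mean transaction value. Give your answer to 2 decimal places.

79.37

N = 55469 + 13597 + 63572 + 51794 = 184432.
Weight each subgroup mean by Nₕ/N and sum.
Σ Nₕx̄ₕ = 55469·137 + 13597·20 + 63572·38 + 51794·84 = 7599253 + 271940 + 2415736 + 4350696 = 14637625.
Divide by N: 14637625 / 184432 = 79.3660... → 79.37.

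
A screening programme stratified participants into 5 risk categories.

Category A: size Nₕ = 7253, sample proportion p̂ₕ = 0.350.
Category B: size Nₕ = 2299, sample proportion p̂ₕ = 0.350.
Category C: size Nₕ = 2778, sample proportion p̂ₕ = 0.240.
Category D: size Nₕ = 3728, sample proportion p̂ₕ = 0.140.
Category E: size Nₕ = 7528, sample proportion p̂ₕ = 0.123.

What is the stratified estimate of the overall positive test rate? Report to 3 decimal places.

0.231

N = 7253 + 2299 + 2778 + 3728 + 7528 = 23586.
Overall proportion = Σ (Nₕ/N)·p̂ₕ.
Σ Nₕp̂ₕ = 2538.55 + 804.65 + 666.72 + 521.92 + 925.944 = 5457.784.
5457.784 / 23586 = 0.23140... → 0.231.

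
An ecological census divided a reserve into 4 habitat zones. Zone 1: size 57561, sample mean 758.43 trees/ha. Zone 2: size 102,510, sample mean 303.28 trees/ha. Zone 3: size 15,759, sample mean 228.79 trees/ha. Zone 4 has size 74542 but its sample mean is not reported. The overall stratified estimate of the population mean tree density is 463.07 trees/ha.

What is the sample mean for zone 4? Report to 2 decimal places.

N = 57561 + 102510 + 15759 + 74542 = 250372.
Overall total = μ·N = 463.07·250372 = 115939762.04.
Subtract the known strata: 57561·758.43 + 102510·303.28 + 15759·228.79 = 78350723.64.
Remaining total for zone 4: 115939762.04 − 78350723.64 = 37589038.4.
Divide by its size: 37589038.4 / 74542 = 504.2666... → 504.27.

504.27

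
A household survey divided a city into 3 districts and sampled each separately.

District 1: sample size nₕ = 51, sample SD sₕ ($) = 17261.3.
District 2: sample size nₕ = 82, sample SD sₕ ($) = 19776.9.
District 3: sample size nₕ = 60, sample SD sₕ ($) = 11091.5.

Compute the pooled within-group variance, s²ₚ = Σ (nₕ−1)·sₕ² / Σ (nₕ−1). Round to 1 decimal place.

1: (51−1)·17261.3² = 50·297952477.69 = 14897623884.5
2: (82−1)·19776.9² = 81·391125773.61 = 31681187662.41
3: (60−1)·11091.5² = 59·123021372.25 = 7258260962.75
Numerator = 53837072509.66; denominator = Σ(nₕ−1) = 190.
s²ₚ = 53837072509.66/190 = 283353013.209... → 283353013.2.

283353013.2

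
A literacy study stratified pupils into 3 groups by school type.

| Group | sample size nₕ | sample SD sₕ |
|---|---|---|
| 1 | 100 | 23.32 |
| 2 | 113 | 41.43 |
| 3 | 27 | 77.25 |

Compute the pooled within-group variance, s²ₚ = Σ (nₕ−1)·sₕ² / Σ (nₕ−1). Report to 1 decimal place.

1693.0

Degrees of freedom: 99 + 112 + 26 = 237.
Σ(nₕ−1)sₕ² = 99·543.8224 + 112·1716.4449 + 26·5967.5625 = 401236.8714.
s²ₚ = 401236.8714 / 237 = 1692.983... → 1693.0.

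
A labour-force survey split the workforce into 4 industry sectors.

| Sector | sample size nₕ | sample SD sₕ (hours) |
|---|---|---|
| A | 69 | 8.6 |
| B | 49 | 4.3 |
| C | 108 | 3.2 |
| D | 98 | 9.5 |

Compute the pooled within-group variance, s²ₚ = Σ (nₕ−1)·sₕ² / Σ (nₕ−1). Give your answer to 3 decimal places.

Degrees of freedom: 68 + 48 + 107 + 97 = 320.
Σ(nₕ−1)sₕ² = 68·73.96 + 48·18.49 + 107·10.24 + 97·90.25 = 15766.73.
s²ₚ = 15766.73 / 320 = 49.27103... → 49.271.

49.271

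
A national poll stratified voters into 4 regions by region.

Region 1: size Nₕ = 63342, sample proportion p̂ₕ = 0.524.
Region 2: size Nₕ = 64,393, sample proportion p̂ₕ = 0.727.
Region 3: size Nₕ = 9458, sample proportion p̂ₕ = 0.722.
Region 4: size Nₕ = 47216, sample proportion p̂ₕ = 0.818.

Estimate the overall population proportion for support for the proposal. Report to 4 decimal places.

N = 63342 + 64393 + 9458 + 47216 = 184409.
Overall proportion = Σ (Nₕ/N)·p̂ₕ.
Σ Nₕp̂ₕ = 33191.208 + 46813.711 + 6828.676 + 38622.688 = 125456.283.
125456.283 / 184409 = 0.680315... → 0.6803.

0.6803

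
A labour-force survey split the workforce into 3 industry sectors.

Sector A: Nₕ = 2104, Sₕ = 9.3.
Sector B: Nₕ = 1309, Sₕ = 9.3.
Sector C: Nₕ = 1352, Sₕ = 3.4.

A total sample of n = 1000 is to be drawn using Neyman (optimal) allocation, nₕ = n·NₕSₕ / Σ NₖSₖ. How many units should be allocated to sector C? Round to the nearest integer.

127

Σ NₕSₕ = 2104·9.3 + 1309·9.3 + 1352·3.4 = 36337.7.
Share for C: 4596.8/36337.7 = 0.12650.
n_C = 1000 × 0.12650 = 126.502... → 127.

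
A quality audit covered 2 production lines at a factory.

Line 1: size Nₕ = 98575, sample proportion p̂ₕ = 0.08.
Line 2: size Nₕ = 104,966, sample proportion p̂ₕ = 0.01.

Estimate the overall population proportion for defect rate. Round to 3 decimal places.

0.044

N = 98575 + 104966 = 203541.
Overall proportion = Σ (Nₕ/N)·p̂ₕ.
Σ Nₕp̂ₕ = 7886 + 1049.66 = 8935.66.
8935.66 / 203541 = 0.04390... → 0.044.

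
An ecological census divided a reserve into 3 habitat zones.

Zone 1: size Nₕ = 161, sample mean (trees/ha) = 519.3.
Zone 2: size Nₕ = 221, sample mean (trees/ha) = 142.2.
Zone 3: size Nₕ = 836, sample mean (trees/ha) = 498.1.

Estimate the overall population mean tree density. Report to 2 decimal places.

436.33

N = 161 + 221 + 836 = 1218.
The stratified mean weights each stratum mean by its population share Nₕ/N.
Σ Nₕx̄ₕ = 161·519.3 + 221·142.2 + 836·498.1 = 83607.3 + 31426.2 + 416411.6 = 531445.1.
Divide by N: 531445.1 / 1218 = 436.3260... → 436.33.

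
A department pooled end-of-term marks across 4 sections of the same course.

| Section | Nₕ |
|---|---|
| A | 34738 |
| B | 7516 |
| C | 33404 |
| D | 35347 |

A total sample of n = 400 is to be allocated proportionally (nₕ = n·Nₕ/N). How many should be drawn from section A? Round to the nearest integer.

125

N = 34738 + 7516 + 33404 + 35347 = 111005.
n_A = 400·34738/111005 = 125.176... → 125.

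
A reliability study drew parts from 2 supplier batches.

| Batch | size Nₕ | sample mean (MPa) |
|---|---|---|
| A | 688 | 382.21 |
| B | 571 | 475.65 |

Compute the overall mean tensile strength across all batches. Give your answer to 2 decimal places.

N = 688 + 571 = 1259.
Weight each subgroup mean by Nₕ/N and sum.
Σ Nₕx̄ₕ = 688·382.21 + 571·475.65 = 262960.48 + 271596.15 = 534556.63.
Divide by N: 534556.63 / 1259 = 424.5883... → 424.59.

424.59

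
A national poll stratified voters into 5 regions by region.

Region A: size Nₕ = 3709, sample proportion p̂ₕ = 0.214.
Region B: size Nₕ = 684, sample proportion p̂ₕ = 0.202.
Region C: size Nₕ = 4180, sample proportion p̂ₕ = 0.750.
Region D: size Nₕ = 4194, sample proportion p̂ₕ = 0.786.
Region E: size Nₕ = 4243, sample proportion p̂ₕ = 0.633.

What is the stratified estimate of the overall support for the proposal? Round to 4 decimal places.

0.5908

Wₕ = Nₕ/N with N = 17010: 0.2180, 0.0402, 0.2457, 0.2466, 0.2494.
p̂_st = 0.2180·0.214 + 0.0402·0.202 + 0.2457·0.750 + 0.2466·0.786 + 0.2494·0.633 ≈ 0.590782... → 0.5908.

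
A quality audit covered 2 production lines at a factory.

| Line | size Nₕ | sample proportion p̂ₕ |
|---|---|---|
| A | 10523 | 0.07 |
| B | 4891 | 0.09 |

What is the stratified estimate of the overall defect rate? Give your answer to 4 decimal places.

Wₕ = Nₕ/N with N = 15414: 0.6827, 0.3173.
p̂_st = 0.6827·0.07 + 0.3173·0.09 ≈ 0.076346... → 0.0763.

0.0763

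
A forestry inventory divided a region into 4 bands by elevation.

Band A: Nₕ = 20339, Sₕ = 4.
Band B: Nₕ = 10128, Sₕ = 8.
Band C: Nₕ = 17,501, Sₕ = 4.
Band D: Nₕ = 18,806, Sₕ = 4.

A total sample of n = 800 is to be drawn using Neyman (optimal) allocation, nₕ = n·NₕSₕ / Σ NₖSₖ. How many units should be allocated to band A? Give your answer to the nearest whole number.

A: NₕSₕ = 20339·4 = 81356
B: NₕSₕ = 10128·8 = 81024
C: NₕSₕ = 17501·4 = 70004
D: NₕSₕ = 18806·4 = 75224
Σ NₕSₕ = 307608.
n_A = 800·81356/307608 = 211.584... → 212.

212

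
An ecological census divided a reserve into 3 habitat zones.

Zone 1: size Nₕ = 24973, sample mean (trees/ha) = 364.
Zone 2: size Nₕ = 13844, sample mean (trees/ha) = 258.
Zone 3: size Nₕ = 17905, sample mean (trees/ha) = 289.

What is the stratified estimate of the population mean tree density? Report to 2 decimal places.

N = 24973 + 13844 + 17905 = 56722.
Weight each subgroup mean by Nₕ/N and sum.
Σ Nₕx̄ₕ = 24973·364 + 13844·258 + 17905·289 = 9090172 + 3571752 + 5174545 = 17836469.
Divide by N: 17836469 / 56722 = 314.4542... → 314.45.

314.45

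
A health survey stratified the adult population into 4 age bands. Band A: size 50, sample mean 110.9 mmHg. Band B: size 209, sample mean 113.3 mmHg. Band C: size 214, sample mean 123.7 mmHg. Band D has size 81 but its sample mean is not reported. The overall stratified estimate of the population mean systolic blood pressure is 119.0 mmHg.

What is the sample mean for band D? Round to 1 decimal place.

N = 50 + 209 + 214 + 81 = 554.
Overall total = μ·N = 119.0·554 = 65926.
Subtract the known strata: 50·110.9 + 209·113.3 + 214·123.7 = 55696.5.
Remaining total for band D: 65926 − 55696.5 = 10229.5.
Divide by its size: 10229.5 / 81 = 126.290... → 126.3.

126.3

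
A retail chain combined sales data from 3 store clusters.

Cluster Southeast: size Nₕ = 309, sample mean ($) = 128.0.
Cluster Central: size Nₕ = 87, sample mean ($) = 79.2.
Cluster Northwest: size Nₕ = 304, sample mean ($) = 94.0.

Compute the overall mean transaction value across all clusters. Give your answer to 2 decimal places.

107.17

N = 700; weights Wₕ = Nₕ/N = (0.4414, 0.1243, 0.4343).
x̄_st = Σ Wₕ·x̄ₕ = 0.4414·128.0 + 0.1243·79.2 + 0.4343·94.0 ≈ 107.1691...
→ 107.17.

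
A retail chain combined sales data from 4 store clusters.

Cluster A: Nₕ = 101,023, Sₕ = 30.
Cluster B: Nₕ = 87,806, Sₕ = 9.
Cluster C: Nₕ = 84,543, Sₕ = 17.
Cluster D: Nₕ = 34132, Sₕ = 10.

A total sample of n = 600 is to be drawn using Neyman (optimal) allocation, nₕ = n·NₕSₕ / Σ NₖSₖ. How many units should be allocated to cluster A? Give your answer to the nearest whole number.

325

Σ NₕSₕ = 101023·30 + 87806·9 + 84543·17 + 34132·10 = 5599495.
Share for A: 3030690/5599495 = 0.54124.
n_A = 600 × 0.54124 = 324.746... → 325.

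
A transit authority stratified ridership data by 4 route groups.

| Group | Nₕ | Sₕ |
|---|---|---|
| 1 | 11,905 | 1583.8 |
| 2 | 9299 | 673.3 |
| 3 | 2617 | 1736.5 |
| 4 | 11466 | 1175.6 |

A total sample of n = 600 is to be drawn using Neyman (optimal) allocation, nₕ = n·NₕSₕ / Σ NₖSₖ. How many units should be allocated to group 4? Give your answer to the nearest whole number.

187

1: NₕSₕ = 11905·1583.8 = 18855139
2: NₕSₕ = 9299·673.3 = 6261016.7
3: NₕSₕ = 2617·1736.5 = 4544420.5
4: NₕSₕ = 11466·1175.6 = 13479429.6
Σ NₕSₕ = 43140005.8.
n_4 = 600·13479429.6/43140005.8 = 187.475... → 187.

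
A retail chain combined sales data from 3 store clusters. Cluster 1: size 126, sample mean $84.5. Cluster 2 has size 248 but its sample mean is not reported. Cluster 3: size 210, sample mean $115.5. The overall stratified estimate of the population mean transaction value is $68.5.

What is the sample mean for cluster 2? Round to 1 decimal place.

20.6

Σ Nₕx̄ₕ = N·μ, so 248·x̄_2 = 584·68.5 − (126·84.5 + 210·115.5).
= 40004 − 34902 = 5102.
x̄_2 = 5102 / 248 = 20.573... → 20.6.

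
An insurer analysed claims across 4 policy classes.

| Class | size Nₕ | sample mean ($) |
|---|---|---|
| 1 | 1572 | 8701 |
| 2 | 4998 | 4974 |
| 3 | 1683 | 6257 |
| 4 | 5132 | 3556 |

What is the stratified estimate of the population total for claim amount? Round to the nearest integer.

1: 1572·8701 = 13677972
2: 4998·4974 = 24860052
3: 1683·6257 = 10530531
4: 5132·3556 = 18249392
τ̂ = Σ Nₕx̄ₕ = 67317947.

67317947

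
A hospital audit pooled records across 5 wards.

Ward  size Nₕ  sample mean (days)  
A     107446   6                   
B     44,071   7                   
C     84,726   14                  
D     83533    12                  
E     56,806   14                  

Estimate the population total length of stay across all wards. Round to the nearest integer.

3937017

Estimate total by summing Nₕ·x̄ₕ over strata.
107446·6 + 44071·7 + 84726·14 + 83533·12 + 56806·14 = 644676 + 308497 + 1186164 + 1002396 + 795284 = 3937017.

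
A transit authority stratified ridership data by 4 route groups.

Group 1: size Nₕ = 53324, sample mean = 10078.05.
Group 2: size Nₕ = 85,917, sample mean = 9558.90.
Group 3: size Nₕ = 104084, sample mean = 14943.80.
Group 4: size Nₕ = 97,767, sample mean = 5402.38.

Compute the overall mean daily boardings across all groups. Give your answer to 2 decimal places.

10091.88

x̄_st = (Σ Nₕx̄ₕ) / (Σ Nₕ) = (53324·10078.05 + 85917·9558.90 + 104084·14943.80 + 97767·5402.38) / 341092
= 3442258914.16 / 341092 = 10091.8782... → 10091.88.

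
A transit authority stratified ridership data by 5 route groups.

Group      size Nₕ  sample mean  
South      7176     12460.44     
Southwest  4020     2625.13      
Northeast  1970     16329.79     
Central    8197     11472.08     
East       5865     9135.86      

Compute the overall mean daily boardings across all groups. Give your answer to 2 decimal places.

N = 27228; weights Wₕ = Nₕ/N = (0.2636, 0.1476, 0.0724, 0.3011, 0.2154).
x̄_st = Σ Wₕ·x̄ₕ = 0.2636·12460.44 + 0.1476·2625.13 + 0.0724·16329.79 + 0.3011·11472.08 + 0.2154·9135.86 ≈ 10274.6175...
→ 10274.62.

10274.62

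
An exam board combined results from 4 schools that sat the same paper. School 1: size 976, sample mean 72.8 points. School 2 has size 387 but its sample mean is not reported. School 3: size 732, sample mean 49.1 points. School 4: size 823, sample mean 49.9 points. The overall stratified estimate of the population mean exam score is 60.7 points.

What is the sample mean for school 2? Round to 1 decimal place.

Σ Nₕx̄ₕ = N·μ, so 387·x̄_2 = 2918·60.7 − (976·72.8 + 732·49.1 + 823·49.9).
= 177122.6 − 148061.7 = 29060.9.
x̄_2 = 29060.9 / 387 = 75.093... → 75.1.

75.1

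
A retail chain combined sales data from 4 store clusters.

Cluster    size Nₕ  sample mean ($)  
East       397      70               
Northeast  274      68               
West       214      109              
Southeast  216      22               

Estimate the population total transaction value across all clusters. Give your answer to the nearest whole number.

74500

Population total = Σ Nₕ·x̄ₕ (each stratum's size times its mean).
397·70 + 274·68 + 214·109 + 216·22 = 27790 + 18632 + 23326 + 4752 = 74500.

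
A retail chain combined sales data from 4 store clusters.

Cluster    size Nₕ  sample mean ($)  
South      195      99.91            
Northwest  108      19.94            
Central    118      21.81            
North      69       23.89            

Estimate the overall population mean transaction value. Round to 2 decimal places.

N = 490; weights Wₕ = Nₕ/N = (0.3980, 0.2204, 0.2408, 0.1408).
x̄_st = Σ Wₕ·x̄ₕ = 0.3980·99.91 + 0.2204·19.94 + 0.2408·21.81 + 0.1408·23.89 ≈ 52.7713...
→ 52.77.

52.77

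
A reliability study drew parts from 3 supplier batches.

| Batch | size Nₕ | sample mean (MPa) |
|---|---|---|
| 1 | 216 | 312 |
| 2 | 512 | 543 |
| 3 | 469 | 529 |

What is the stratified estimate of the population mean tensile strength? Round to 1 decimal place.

N = 1197; weights Wₕ = Nₕ/N = (0.1805, 0.4277, 0.3918).
x̄_st = Σ Wₕ·x̄ₕ = 0.1805·312 + 0.4277·543 + 0.3918·529 ≈ 495.830...
→ 495.8.

495.8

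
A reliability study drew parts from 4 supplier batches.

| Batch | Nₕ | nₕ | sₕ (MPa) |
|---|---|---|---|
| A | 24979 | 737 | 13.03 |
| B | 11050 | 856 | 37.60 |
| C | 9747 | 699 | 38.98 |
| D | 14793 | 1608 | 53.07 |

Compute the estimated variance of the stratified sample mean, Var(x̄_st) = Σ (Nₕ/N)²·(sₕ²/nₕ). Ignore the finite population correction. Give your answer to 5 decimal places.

N = 60569; Wₕ = Nₕ/N.
batch A: (24979/60569)²·13.03²/737 = 0.03918056
batch B: (11050/60569)²·37.60²/856 = 0.05496999
batch C: (9747/60569)²·38.98²/699 = 0.05629212
batch D: (14793/60569)²·53.07²/1608 = 0.10447776
Sum = 0.25492043 → 0.25492.

0.25492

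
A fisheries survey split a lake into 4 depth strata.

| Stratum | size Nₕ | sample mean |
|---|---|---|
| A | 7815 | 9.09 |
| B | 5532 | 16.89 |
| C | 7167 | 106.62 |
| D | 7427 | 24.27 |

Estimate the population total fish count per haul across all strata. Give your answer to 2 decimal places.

1108872.66

Estimate total by summing Nₕ·x̄ₕ over strata.
7815·9.09 + 5532·16.89 + 7167·106.62 + 7427·24.27 = 71038.35 + 93435.48 + 764145.54 + 180253.29 = 1108872.66.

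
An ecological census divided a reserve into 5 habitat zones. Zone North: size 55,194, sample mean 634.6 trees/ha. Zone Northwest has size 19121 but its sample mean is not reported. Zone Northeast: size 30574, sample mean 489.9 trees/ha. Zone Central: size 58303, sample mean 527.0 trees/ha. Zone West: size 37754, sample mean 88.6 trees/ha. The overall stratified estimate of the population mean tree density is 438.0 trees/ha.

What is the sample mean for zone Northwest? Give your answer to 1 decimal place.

206.0

N = 55194 + 19121 + 30574 + 58303 + 37754 = 200946.
Overall total = μ·N = 438.0·200946 = 88014348.
Subtract the known strata: 55194·634.6 + 30574·489.9 + 58303·527.0 + 37754·88.6 = 84075000.4.
Remaining total for zone Northwest: 88014348 − 84075000.4 = 3939347.6.
Divide by its size: 3939347.6 / 19121 = 206.022... → 206.0.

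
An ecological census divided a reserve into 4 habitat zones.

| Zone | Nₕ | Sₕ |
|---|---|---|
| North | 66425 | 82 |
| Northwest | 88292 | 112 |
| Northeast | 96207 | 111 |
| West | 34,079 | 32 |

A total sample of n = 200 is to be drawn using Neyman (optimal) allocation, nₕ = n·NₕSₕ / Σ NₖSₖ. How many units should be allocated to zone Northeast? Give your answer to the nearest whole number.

79

Σ NₕSₕ = 66425·82 + 88292·112 + 96207·111 + 34079·32 = 27105059.
Share for Northeast: 10678977/27105059 = 0.39398.
n_Northeast = 200 × 0.39398 = 78.797... → 79.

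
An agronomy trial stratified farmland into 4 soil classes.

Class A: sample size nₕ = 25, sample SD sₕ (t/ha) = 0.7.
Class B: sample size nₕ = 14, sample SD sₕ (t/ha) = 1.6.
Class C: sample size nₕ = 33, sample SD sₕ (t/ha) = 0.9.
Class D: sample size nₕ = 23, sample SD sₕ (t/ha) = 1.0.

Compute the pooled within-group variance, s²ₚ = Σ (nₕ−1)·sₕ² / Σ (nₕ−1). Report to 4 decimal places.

1.0215

Degrees of freedom: 24 + 13 + 32 + 22 = 91.
Σ(nₕ−1)sₕ² = 24·0.49 + 13·2.56 + 32·0.81 + 22·1 = 92.96.
s²ₚ = 92.96 / 91 = 1.021538... → 1.0215.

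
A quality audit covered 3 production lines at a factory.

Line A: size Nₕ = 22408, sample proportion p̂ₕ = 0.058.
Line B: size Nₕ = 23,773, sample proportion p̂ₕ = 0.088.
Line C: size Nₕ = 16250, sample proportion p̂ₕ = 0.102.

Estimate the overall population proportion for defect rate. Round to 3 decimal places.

0.081

Wₕ = Nₕ/N with N = 62431: 0.3589, 0.3808, 0.2603.
p̂_st = 0.3589·0.058 + 0.3808·0.088 + 0.2603·0.102 ≈ 0.08088... → 0.081.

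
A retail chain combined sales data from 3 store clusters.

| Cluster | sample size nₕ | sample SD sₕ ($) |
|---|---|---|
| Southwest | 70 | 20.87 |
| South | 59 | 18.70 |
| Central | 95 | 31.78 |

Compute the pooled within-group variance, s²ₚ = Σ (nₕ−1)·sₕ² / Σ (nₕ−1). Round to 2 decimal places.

657.34

Southwest: (70−1)·20.87² = 69·435.5569 = 30053.4261
South: (59−1)·18.70² = 58·349.69 = 20282.02
Central: (95−1)·31.78² = 94·1009.9684 = 94937.0296
Numerator = 145272.4757; denominator = Σ(nₕ−1) = 221.
s²ₚ = 145272.4757/221 = 657.3415... → 657.34.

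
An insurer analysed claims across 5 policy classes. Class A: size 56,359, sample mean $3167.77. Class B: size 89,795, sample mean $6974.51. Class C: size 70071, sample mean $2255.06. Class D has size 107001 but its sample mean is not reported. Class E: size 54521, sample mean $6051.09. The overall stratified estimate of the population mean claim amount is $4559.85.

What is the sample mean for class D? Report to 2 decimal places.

N = 56359 + 89795 + 70071 + 107001 + 54521 = 377747.
Overall total = μ·N = 4559.85·377747 = 1722469657.95.
Subtract the known strata: 56359·3167.77 + 89795·6974.51 + 70071·2255.06 + 54521·6051.09 = 1292734262.03.
Remaining total for class D: 1722469657.95 − 1292734262.03 = 429735395.92.
Divide by its size: 429735395.92 / 107001 = 4016.1811... → 4016.18.

4016.18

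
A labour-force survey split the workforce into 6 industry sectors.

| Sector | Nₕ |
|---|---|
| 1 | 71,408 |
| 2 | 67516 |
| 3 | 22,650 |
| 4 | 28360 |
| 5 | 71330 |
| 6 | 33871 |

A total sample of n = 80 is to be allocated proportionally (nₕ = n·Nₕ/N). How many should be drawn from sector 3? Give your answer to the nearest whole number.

6

Share of sector 3 = 22650/295135 = 0.07674.
Allocate 80 × 0.07674 = 6.140... → 6.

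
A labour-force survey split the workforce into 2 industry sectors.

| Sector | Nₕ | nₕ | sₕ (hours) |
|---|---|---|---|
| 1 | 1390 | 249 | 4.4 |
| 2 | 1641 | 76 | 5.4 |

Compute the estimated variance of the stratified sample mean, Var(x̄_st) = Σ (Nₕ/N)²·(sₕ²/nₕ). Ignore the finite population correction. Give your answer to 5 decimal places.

N = 3031; Wₕ = Nₕ/N.
sector 1: (1390/3031)²·4.4²/249 = 0.01635173
sector 2: (1641/3031)²·5.4²/76 = 0.11246547
Sum = 0.12881720 → 0.12882.

0.12882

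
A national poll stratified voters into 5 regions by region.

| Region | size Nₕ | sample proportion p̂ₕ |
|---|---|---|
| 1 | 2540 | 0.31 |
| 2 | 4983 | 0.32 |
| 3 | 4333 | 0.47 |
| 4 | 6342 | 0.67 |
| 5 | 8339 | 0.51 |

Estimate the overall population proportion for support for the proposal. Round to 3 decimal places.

N = 2540 + 4983 + 4333 + 6342 + 8339 = 26537.
Overall proportion = Σ (Nₕ/N)·p̂ₕ.
Σ Nₕp̂ₕ = 787.4 + 1594.56 + 2036.51 + 4249.14 + 4252.89 = 12920.5.
12920.5 / 26537 = 0.48689... → 0.487.

0.487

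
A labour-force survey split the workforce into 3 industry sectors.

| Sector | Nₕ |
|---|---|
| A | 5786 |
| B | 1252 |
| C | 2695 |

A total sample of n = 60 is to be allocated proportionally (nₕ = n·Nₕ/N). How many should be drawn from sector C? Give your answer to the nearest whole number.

17

N = 5786 + 1252 + 2695 = 9733.
n_C = 60·2695/9733 = 16.614... → 17.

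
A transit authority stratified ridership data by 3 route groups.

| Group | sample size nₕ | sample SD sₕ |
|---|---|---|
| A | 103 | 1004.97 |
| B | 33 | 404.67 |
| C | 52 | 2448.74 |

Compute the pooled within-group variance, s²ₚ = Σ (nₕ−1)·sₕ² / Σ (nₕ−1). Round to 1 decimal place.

2238212.7

A: (103−1)·1004.97² = 102·1009964.7009 = 103016399.4918
B: (33−1)·404.67² = 32·163757.8089 = 5240249.8848
C: (52−1)·2448.74² = 51·5996327.5876 = 305812706.9676
Numerator = 414069356.3442; denominator = Σ(nₕ−1) = 185.
s²ₚ = 414069356.3442/185 = 2238212.737... → 2238212.7.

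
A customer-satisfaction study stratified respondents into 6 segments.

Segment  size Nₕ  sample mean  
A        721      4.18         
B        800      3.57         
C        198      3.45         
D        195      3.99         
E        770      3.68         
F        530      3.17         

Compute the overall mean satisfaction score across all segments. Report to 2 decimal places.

3.69

N = 3214; weights Wₕ = Nₕ/N = (0.2243, 0.2489, 0.0616, 0.0607, 0.2396, 0.1649).
x̄_st = Σ Wₕ·x̄ₕ = 0.2243·4.18 + 0.2489·3.57 + 0.0616·3.45 + 0.0607·3.99 + 0.2396·3.68 + 0.1649·3.17 ≈ 3.6853...
→ 3.69.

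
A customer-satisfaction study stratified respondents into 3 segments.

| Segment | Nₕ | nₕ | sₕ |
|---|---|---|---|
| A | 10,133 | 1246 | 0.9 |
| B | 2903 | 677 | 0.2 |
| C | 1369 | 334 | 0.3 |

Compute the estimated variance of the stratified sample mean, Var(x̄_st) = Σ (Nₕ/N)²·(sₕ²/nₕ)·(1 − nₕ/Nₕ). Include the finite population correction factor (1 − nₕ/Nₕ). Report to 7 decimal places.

N = 14405; Wₕ = Nₕ/N.
segment A: (10133/14405)²·0.9²/1246·(1 − 1246/10133) = 0.0002821199
segment B: (2903/14405)²·0.2²/677·(1 − 677/2903) = 0.0000018400
segment C: (1369/14405)²·0.3²/334·(1 − 334/1369) = 0.0000018400
Sum = 0.0002857998 → 0.0002858.

0.0002858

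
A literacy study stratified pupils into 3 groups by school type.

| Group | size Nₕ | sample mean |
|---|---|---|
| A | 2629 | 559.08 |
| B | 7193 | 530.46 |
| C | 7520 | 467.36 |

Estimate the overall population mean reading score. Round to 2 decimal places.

N = 2629 + 7193 + 7520 = 17342.
Weight each subgroup mean by Nₕ/N and sum.
Σ Nₕx̄ₕ = 2629·559.08 + 7193·530.46 + 7520·467.36 = 1469821.32 + 3815598.78 + 3514547.2 = 8799967.3.
Divide by N: 8799967.3 / 17342 = 507.4367... → 507.44.

507.44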